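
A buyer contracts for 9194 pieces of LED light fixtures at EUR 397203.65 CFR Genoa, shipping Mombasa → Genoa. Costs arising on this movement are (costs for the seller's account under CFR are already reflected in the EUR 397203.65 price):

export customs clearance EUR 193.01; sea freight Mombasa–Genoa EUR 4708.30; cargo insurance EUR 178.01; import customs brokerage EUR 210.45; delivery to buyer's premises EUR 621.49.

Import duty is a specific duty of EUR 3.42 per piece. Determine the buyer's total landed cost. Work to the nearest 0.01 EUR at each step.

Total landed cost: EUR 429657.08

CFR: the seller pays costs through ocean freight to the destination port, but not insurance.
Already in the invoice (seller's account under CFR): export clearance, freight — exclude.
CIF value = CFR price + insurance = 397203.65 + 178.01 = 397381.66
Import duty = 9194 × 3.42 = 31443.48
Buyer bears: insurance 178.01 + brokerage 210.45 + delivery 621.49 + duty 31443.48 = 32453.43
Landed cost = invoice 397203.65 + 32453.43 = 429657.08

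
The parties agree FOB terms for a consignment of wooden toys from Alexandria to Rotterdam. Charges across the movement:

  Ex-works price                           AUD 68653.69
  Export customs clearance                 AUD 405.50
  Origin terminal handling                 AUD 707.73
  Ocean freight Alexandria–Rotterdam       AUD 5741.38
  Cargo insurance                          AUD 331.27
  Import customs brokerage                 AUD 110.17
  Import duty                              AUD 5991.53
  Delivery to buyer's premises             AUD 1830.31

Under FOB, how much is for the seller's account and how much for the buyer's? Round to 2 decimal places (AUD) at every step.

FOB: the seller bears costs until goods are on board at the origin port; the buyer bears freight, insurance and all costs thereafter.
Seller's account: goods 68653.69 + export clearance 405.50 + origin terminal 707.73 = 69766.92
Buyer's account: freight 5741.38 + insurance 331.27 + brokerage 110.17 + duty 5991.53 + delivery 1830.31 = 14004.66

Seller: AUD 69766.92; buyer: AUD 14004.66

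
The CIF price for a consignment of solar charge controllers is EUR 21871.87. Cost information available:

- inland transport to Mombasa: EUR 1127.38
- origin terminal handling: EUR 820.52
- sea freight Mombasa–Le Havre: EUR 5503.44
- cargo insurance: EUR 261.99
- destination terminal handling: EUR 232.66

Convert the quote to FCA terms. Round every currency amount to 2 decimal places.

FCA price: EUR 15285.92

Not relevant to the conversion: inland to port — on the seller under both CIF and FCA; already in the CIF price and stays in the FCA price. destination terminal — on the buyer under both terms; not part of either seller's price.
From CIF to FCA, the seller no longer bears: origin terminal, freight, insurance.
FCA price = 21871.87 − 820.52 − 5503.44 − 261.99 = 15285.92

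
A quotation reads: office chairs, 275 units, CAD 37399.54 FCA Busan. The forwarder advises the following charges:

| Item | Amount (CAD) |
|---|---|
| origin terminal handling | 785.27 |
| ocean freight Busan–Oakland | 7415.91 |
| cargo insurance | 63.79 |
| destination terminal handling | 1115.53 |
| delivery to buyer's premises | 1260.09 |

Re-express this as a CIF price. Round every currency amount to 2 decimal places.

CIF price: CAD 45664.51

Not relevant to the conversion: delivery, destination terminal — on the buyer under both terms; not part of either seller's price.
From FCA to CIF, the seller additionally bears: origin terminal, freight, insurance.
CIF price = 37399.54 + 785.27 + 7415.91 + 63.79 = 45664.51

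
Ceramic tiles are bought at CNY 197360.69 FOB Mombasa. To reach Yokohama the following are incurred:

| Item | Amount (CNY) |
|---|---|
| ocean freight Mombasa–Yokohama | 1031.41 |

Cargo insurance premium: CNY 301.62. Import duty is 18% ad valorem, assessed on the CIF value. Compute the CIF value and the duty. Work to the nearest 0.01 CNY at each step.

CIF value: CNY 198693.72; import duty: CNY 35764.87

CIF = FOB price + freight + insurance
CIF = 197360.69 + 1031.41 + 301.62 = 198693.72
Import duty = 198693.72 × 18% = 35764.87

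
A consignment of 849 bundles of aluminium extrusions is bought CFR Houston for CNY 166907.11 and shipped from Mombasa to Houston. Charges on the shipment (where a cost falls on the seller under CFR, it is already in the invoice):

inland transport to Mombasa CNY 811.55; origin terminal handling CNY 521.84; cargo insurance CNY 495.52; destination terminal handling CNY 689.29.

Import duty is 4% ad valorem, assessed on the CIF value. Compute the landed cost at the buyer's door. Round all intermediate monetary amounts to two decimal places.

Total landed cost: CNY 174788.03

CFR: the seller pays costs through ocean freight to the destination port, but not insurance.
Already in the invoice (seller's account under CFR): inland to port, origin terminal — exclude.
CIF value = CFR price + insurance = 166907.11 + 495.52 = 167402.63
Import duty = 167402.63 × 4% = 6696.11
Buyer bears: insurance 495.52 + destination terminal 689.29 + duty 6696.11 = 7880.92
Landed cost = invoice 166907.11 + 7880.92 = 174788.03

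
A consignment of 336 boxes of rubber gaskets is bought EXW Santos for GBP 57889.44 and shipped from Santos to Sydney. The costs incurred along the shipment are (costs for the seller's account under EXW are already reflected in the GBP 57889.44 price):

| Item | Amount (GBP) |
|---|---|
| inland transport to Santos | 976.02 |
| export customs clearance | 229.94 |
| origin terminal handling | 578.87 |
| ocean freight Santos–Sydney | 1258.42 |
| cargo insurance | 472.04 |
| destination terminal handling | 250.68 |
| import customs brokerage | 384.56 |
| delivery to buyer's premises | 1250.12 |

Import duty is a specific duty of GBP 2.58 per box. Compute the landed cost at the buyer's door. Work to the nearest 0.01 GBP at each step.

Total landed cost: GBP 64156.97

EXW: the seller makes goods available at their premises; the buyer bears all onward costs.
CIF value = EXW price + inland to port + export clearance + origin terminal + freight + insurance = 57889.44 + 976.02 + 229.94 + 578.87 + 1258.42 + 472.04 = 61404.73
Import duty = 336 × 2.58 = 866.88
Buyer bears: inland to port 976.02 + export clearance 229.94 + origin terminal 578.87 + freight 1258.42 + insurance 472.04 + destination terminal 250.68 + brokerage 384.56 + delivery 1250.12 + duty 866.88 = 6267.53
Landed cost = invoice 57889.44 + 6267.53 = 64156.97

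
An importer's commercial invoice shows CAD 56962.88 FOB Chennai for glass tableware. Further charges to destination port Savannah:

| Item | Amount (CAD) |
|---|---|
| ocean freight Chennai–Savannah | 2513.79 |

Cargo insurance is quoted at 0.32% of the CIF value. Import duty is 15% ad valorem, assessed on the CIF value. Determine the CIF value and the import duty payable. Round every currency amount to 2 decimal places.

CIF value: CAD 59667.61; import duty: CAD 8950.14

Let C be the CIF value. C = FOB price + freight + 0.32% × C
C − 0.32% × C = 56962.88 + 2513.79
0.9968 × C = 59476.67
C = 59476.67 / 0.9968 = 59667.61
Insurance premium = 0.32% × 59667.61 = 190.94
Import duty = 59667.61 × 15% = 8950.14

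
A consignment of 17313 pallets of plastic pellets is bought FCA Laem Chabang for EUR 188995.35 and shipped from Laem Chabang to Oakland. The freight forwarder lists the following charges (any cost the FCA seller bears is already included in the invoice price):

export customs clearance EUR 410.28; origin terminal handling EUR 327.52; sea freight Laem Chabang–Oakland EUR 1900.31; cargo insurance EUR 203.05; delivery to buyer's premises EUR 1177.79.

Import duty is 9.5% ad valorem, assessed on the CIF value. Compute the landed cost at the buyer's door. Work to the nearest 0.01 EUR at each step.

FCA: the seller delivers export-cleared goods to the carrier; the buyer bears costs from that point.
Already in the invoice (seller's account under FCA): export clearance — exclude.
CIF value = FCA price + origin terminal + freight + insurance = 188995.35 + 327.52 + 1900.31 + 203.05 = 191426.23
Import duty = 191426.23 × 9.5% = 18185.49
Buyer bears: origin terminal 327.52 + freight 1900.31 + insurance 203.05 + delivery 1177.79 + duty 18185.49 = 21794.16
Landed cost = invoice 188995.35 + 21794.16 = 210789.51

Total landed cost: EUR 210789.51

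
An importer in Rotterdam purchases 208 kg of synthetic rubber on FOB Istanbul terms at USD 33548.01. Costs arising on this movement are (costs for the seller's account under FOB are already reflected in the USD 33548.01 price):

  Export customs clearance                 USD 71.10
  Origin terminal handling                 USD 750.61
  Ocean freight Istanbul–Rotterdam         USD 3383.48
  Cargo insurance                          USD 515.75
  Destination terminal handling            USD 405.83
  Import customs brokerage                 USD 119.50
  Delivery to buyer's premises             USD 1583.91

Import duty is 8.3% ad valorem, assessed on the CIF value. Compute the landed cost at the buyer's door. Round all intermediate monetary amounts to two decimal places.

Total landed cost: USD 42664.60

FOB: the seller bears costs until goods are on board at the origin port; the buyer bears freight, insurance and all costs thereafter.
Already in the invoice (seller's account under FOB): export clearance, origin terminal — exclude.
CIF value = FOB price + freight + insurance = 33548.01 + 3383.48 + 515.75 = 37447.24
Import duty = 37447.24 × 8.3% = 3108.12
Buyer bears: freight 3383.48 + insurance 515.75 + destination terminal 405.83 + brokerage 119.50 + delivery 1583.91 + duty 3108.12 = 9116.59
Landed cost = invoice 33548.01 + 9116.59 = 42664.60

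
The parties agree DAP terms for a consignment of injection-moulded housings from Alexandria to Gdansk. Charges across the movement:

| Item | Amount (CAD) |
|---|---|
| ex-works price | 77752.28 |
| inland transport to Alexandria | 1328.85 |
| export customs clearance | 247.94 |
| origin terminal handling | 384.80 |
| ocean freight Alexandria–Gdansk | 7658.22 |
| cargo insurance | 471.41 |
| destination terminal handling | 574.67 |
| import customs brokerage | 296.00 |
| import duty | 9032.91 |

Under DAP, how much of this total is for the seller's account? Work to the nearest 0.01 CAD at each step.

DAP: the seller bears all costs to the named destination except import duty and clearance.
Seller's account: goods 77752.28 + inland to port 1328.85 + export clearance 247.94 + origin terminal 384.80 + freight 7658.22 + insurance 471.41 + destination terminal 574.67 = 88418.17
Buyer's account: brokerage 296.00 + duty 9032.91 = 9328.91

Seller's account: CAD 88418.17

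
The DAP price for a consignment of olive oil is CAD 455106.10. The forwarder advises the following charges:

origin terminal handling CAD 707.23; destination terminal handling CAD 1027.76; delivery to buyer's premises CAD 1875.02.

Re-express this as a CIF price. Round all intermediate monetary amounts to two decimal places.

CIF price: CAD 452203.32

Not relevant to the conversion: origin terminal — on the seller under both DAP and CIF; already in the DAP price and stays in the CIF price.
From DAP to CIF, the seller no longer bears: destination terminal, delivery.
CIF price = 455106.10 − 1027.76 − 1875.02 = 452203.32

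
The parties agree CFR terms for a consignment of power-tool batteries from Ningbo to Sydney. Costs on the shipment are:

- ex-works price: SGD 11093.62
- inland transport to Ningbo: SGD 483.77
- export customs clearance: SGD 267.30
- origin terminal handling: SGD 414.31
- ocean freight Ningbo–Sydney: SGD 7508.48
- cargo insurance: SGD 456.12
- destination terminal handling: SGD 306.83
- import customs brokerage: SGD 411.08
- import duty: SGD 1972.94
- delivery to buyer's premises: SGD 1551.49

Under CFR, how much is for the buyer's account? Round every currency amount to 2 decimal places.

CFR: the seller pays costs through ocean freight to the destination port, but not insurance.
Seller's account: goods 11093.62 + inland to port 483.77 + export clearance 267.30 + origin terminal 414.31 + freight 7508.48 = 19767.48
Buyer's account: insurance 456.12 + destination terminal 306.83 + brokerage 411.08 + duty 1972.94 + delivery 1551.49 = 4698.46

Buyer's account: SGD 4698.46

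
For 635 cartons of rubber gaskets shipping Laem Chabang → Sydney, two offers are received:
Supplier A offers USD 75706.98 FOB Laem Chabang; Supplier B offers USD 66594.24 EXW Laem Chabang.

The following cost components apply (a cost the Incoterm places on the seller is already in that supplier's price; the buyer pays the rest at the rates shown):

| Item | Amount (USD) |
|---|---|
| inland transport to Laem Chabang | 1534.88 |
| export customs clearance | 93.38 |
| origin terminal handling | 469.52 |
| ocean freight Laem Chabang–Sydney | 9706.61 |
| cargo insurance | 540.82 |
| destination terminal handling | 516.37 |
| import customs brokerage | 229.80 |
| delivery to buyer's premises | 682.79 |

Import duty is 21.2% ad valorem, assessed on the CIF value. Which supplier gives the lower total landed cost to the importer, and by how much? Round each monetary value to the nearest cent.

Supplier B is cheaper by USD 8502.13

Supplier A (FOB):
CIF value = FOB price + freight + insurance = 75706.98 + 9706.61 + 540.82 = 85954.41
Import duty = 85954.41 × 21.2% = 18222.33
Buyer bears (A): 9706.61 + 540.82 + 516.37 + 229.80 + 682.79 = 11676.39
Landed cost (A) = invoice 75706.98 + 11676.39 + duty 18222.33 = 105605.70
Supplier B (EXW):
CIF value = EXW price + inland to port + export clearance + origin terminal + freight + insurance = 66594.24 + 1534.88 + 93.38 + 469.52 + 9706.61 + 540.82 = 78939.45
Import duty = 78939.45 × 21.2% = 16735.16
Buyer bears (B): 1534.88 + 93.38 + 469.52 + 9706.61 + 540.82 + 516.37 + 229.80 + 682.79 = 13774.17
Landed cost (B) = invoice 66594.24 + 13774.17 + duty 16735.16 = 97103.57
Difference = |105605.70 − 97103.57| = 8502.13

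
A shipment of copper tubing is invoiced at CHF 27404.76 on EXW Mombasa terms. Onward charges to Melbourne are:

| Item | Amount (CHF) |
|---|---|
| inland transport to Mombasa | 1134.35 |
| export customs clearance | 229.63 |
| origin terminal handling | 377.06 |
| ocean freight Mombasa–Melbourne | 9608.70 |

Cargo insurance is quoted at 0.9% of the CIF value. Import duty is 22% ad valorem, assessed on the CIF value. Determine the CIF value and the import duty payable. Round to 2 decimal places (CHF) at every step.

Let C be the CIF value. C = EXW price + pre-shipment costs + freight + 0.9% × C
C − 0.9% × C = 27404.76 + 1134.35 + 229.63 + 377.06 + 9608.70
0.991 × C = 38754.50
C = 38754.50 / 0.991 = 39106.46
Insurance premium = 0.9% × 39106.46 = 351.96
Import duty = 39106.46 × 22% = 8603.42

CIF value: CHF 39106.46; import duty: CHF 8603.42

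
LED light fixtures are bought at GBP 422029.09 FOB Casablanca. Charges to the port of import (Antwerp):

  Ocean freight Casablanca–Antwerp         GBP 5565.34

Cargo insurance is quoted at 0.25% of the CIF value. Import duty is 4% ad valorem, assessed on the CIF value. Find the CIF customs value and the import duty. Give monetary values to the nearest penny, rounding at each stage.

Let C be the CIF value. C = FOB price + freight + 0.25% × C
C − 0.25% × C = 422029.09 + 5565.34
0.9975 × C = 427594.43
C = 427594.43 / 0.9975 = 428666.10
Insurance premium = 0.25% × 428666.10 = 1071.67
Import duty = 428666.10 × 4% = 17146.64

CIF value: GBP 428666.10; import duty: GBP 17146.64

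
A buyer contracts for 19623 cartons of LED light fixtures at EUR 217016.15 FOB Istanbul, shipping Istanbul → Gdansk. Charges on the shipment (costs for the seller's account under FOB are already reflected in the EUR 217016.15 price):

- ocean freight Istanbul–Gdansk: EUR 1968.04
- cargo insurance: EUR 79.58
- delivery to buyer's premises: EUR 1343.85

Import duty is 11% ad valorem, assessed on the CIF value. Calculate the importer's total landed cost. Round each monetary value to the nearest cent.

Total landed cost: EUR 244504.63

FOB: the seller bears costs until goods are on board at the origin port; the buyer bears freight, insurance and all costs thereafter.
CIF value = FOB price + freight + insurance = 217016.15 + 1968.04 + 79.58 = 219063.77
Import duty = 219063.77 × 11% = 24097.01
Buyer bears: freight 1968.04 + insurance 79.58 + delivery 1343.85 + duty 24097.01 = 27488.48
Landed cost = invoice 217016.15 + 27488.48 = 244504.63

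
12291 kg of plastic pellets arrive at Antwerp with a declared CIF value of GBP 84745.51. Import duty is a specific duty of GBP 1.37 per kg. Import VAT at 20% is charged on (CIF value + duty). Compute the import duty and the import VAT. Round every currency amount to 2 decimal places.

Import duty: GBP 16838.67; import VAT: GBP 20316.84

Import duty = 12291 × 1.37 = 16838.67
VAT base = CIF + duty = 84745.51 + 16838.67 = 101584.18
Import VAT = 101584.18 × 20% = 20316.84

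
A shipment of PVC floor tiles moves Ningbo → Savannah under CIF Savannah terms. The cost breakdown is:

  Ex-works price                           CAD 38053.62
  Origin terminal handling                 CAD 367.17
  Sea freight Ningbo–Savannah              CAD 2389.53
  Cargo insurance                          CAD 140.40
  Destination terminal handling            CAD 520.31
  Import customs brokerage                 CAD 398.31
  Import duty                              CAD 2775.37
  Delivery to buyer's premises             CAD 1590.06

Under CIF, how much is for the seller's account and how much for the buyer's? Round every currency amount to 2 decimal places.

Seller: CAD 40950.72; buyer: CAD 5284.05

CIF: the seller pays costs through ocean freight and marine insurance to the destination port.
Seller's account: goods 38053.62 + origin terminal 367.17 + freight 2389.53 + insurance 140.40 = 40950.72
Buyer's account: destination terminal 520.31 + brokerage 398.31 + duty 2775.37 + delivery 1590.06 = 5284.05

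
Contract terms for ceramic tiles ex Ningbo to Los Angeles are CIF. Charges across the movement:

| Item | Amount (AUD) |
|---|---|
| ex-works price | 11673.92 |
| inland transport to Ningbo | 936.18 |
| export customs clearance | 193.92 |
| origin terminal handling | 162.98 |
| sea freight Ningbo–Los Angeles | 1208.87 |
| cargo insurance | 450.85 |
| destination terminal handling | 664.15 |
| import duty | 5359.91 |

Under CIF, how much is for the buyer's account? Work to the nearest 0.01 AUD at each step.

CIF: the seller pays costs through ocean freight and marine insurance to the destination port.
Seller's account: goods 11673.92 + inland to port 936.18 + export clearance 193.92 + origin terminal 162.98 + freight 1208.87 + insurance 450.85 = 14626.72
Buyer's account: destination terminal 664.15 + duty 5359.91 = 6024.06

Buyer's account: AUD 6024.06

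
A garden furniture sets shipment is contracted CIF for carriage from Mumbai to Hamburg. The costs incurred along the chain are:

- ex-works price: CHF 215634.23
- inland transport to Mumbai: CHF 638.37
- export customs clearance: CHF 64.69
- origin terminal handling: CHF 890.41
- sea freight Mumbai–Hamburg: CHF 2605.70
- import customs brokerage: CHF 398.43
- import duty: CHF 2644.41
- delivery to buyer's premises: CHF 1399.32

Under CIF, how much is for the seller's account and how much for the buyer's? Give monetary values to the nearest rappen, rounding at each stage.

Seller: CHF 219833.40; buyer: CHF 4442.16

CIF: the seller pays costs through ocean freight and marine insurance to the destination port.
Seller's account: goods 215634.23 + inland to port 638.37 + export clearance 64.69 + origin terminal 890.41 + freight 2605.70 = 219833.40
Buyer's account: brokerage 398.43 + duty 2644.41 + delivery 1399.32 = 4442.16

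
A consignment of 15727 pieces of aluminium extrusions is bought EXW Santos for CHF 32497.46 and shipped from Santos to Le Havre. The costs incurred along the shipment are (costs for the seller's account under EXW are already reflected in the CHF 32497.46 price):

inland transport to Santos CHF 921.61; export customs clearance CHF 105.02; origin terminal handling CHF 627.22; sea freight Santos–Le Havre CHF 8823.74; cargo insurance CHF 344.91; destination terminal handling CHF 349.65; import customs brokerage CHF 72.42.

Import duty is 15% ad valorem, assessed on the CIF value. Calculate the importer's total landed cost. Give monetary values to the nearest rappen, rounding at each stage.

EXW: the seller makes goods available at their premises; the buyer bears all onward costs.
CIF value = EXW price + inland to port + export clearance + origin terminal + freight + insurance = 32497.46 + 921.61 + 105.02 + 627.22 + 8823.74 + 344.91 = 43319.96
Import duty = 43319.96 × 15% = 6497.99
Buyer bears: inland to port 921.61 + export clearance 105.02 + origin terminal 627.22 + freight 8823.74 + insurance 344.91 + destination terminal 349.65 + brokerage 72.42 + duty 6497.99 = 17742.56
Landed cost = invoice 32497.46 + 17742.56 = 50240.02

Total landed cost: CHF 50240.02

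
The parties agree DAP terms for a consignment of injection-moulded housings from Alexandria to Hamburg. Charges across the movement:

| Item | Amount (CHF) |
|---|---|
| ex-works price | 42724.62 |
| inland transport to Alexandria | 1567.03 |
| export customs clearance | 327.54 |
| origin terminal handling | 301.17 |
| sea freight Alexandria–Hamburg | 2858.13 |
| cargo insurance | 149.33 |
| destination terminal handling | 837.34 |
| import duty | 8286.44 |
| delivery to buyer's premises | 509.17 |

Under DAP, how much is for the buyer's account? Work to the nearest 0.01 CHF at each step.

DAP: the seller bears all costs to the named destination except import duty and clearance.
Seller's account: goods 42724.62 + inland to port 1567.03 + export clearance 327.54 + origin terminal 301.17 + freight 2858.13 + insurance 149.33 + destination terminal 837.34 + delivery 509.17 = 49274.33
Buyer's account: duty 8286.44 = 8286.44

Buyer's account: CHF 8286.44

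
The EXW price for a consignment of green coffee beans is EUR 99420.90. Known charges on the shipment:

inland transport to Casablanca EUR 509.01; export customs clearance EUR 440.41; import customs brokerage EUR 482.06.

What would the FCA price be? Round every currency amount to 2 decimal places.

Not relevant to the conversion: brokerage — on the buyer under both terms; not part of either seller's price.
From EXW to FCA, the seller additionally bears: inland to port, export clearance.
FCA price = 99420.90 + 509.01 + 440.41 = 100370.32

FCA price: EUR 100370.32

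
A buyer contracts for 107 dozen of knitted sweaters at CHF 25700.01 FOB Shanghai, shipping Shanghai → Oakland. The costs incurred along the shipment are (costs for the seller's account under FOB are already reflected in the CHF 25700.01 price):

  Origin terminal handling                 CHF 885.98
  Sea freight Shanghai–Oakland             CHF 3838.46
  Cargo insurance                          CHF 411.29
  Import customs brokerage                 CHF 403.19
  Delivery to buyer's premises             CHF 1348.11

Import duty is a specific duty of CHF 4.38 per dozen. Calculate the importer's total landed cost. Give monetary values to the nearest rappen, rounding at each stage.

FOB: the seller bears costs until goods are on board at the origin port; the buyer bears freight, insurance and all costs thereafter.
Already in the invoice (seller's account under FOB): origin terminal — exclude.
CIF value = FOB price + freight + insurance = 25700.01 + 3838.46 + 411.29 = 29949.76
Import duty = 107 × 4.38 = 468.66
Buyer bears: freight 3838.46 + insurance 411.29 + brokerage 403.19 + delivery 1348.11 + duty 468.66 = 6469.71
Landed cost = invoice 25700.01 + 6469.71 = 32169.72

Total landed cost: CHF 32169.72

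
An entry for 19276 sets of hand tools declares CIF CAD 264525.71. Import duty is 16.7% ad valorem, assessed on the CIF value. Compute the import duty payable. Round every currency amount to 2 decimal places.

Import duty: CAD 44175.79

Import duty = 264525.71 × 16.7% = 44175.79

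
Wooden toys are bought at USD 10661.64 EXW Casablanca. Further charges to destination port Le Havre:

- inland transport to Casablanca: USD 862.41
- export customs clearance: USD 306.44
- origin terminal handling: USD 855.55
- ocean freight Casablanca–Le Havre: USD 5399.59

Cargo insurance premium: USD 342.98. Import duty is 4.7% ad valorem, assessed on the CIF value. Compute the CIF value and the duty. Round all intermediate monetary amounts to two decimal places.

CIF = EXW price + pre-shipment costs + freight + insurance
CIF = 10661.64 + 862.41 + 306.44 + 855.55 + 5399.59 + 342.98 = 18428.61
Import duty = 18428.61 × 4.7% = 866.14

CIF value: USD 18428.61; import duty: USD 866.14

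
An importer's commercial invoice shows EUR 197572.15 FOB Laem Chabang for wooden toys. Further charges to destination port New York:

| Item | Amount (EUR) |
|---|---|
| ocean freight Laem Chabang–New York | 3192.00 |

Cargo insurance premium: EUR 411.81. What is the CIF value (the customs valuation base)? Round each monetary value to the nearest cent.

CIF = FOB price + freight + insurance
CIF = 197572.15 + 3192.00 + 411.81 = 201175.96

CIF value: EUR 201175.96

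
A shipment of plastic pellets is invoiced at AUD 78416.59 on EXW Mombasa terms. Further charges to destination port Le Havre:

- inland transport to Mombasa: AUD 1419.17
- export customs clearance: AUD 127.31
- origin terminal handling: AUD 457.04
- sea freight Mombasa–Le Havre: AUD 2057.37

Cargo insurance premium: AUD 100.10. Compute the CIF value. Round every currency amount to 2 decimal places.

CIF = EXW price + pre-shipment costs + freight + insurance
CIF = 78416.59 + 1419.17 + 127.31 + 457.04 + 2057.37 + 100.10 = 82577.58

CIF value: AUD 82577.58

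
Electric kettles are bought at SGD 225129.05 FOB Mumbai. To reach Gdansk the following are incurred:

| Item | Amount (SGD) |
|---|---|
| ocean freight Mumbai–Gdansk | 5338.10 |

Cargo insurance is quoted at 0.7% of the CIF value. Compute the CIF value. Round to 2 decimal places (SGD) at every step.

CIF value: SGD 232091.79

Let C be the CIF value. C = FOB price + freight + 0.7% × C
C − 0.7% × C = 225129.05 + 5338.10
0.993 × C = 230467.15
C = 230467.15 / 0.993 = 232091.79
Insurance premium = 0.7% × 232091.79 = 1624.64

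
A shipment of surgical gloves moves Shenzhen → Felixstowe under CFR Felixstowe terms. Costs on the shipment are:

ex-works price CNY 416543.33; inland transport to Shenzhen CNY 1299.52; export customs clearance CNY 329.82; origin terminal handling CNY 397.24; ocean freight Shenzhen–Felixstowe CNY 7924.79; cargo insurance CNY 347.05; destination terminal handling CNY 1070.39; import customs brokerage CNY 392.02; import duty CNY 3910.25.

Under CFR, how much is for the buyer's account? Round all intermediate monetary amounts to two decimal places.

Buyer's account: CNY 5719.71

CFR: the seller pays costs through ocean freight to the destination port, but not insurance.
Seller's account: goods 416543.33 + inland to port 1299.52 + export clearance 329.82 + origin terminal 397.24 + freight 7924.79 = 426494.70
Buyer's account: insurance 347.05 + destination terminal 1070.39 + brokerage 392.02 + duty 3910.25 = 5719.71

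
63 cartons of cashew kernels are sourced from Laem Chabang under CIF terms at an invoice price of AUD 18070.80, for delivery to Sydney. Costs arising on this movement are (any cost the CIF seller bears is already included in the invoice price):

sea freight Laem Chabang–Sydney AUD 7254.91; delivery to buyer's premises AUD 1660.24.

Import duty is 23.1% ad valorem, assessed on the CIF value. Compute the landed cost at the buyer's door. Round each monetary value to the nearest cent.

CIF: the seller pays costs through ocean freight and marine insurance to the destination port.
Already in the invoice (seller's account under CIF): freight — exclude.
The CIF price already equals the CIF value: 18070.80
Import duty = 18070.80 × 23.1% = 4174.35
Buyer bears: delivery 1660.24 + duty 4174.35 = 5834.59
Landed cost = invoice 18070.80 + 5834.59 = 23905.39

Total landed cost: AUD 23905.39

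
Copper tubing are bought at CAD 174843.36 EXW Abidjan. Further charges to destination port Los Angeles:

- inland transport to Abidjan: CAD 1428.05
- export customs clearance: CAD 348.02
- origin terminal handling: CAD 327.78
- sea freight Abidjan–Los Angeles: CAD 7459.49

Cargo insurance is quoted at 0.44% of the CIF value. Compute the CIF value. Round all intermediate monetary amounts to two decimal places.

Let C be the CIF value. C = EXW price + pre-shipment costs + freight + 0.44% × C
C − 0.44% × C = 174843.36 + 1428.05 + 348.02 + 327.78 + 7459.49
0.9956 × C = 184406.70
C = 184406.70 / 0.9956 = 185221.68
Insurance premium = 0.44% × 185221.68 = 814.98

CIF value: CAD 185221.68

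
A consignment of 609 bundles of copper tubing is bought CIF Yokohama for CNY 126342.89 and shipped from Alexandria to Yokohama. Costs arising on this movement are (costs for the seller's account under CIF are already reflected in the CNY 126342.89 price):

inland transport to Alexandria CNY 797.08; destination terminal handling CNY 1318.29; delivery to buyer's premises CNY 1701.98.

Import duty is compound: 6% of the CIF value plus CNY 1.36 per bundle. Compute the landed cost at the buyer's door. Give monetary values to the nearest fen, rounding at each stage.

Total landed cost: CNY 137771.97

CIF: the seller pays costs through ocean freight and marine insurance to the destination port.
Already in the invoice (seller's account under CIF): inland to port — exclude.
The CIF price already equals the CIF value: 126342.89
Ad valorem component: 126342.89 × 6% = 7580.57
Specific component: 609 × 1.36 = 828.24
Import duty = 7580.57 + 828.24 = 8408.81
Buyer bears: destination terminal 1318.29 + delivery 1701.98 + duty 8408.81 = 11429.08
Landed cost = invoice 126342.89 + 11429.08 = 137771.97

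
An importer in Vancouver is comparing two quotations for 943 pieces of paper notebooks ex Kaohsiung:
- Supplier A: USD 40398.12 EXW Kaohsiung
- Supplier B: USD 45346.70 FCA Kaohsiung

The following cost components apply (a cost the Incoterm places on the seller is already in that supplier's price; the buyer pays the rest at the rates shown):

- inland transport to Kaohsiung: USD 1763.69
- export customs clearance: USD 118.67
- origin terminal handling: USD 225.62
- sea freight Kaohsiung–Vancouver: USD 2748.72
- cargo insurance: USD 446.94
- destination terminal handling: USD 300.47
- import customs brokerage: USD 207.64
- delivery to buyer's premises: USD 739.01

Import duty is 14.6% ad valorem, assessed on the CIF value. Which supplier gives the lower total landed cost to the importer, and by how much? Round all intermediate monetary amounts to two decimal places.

Supplier A (EXW):
CIF value = EXW price + inland to port + export clearance + origin terminal + freight + insurance = 40398.12 + 1763.69 + 118.67 + 225.62 + 2748.72 + 446.94 = 45701.76
Import duty = 45701.76 × 14.6% = 6672.46
Buyer bears (A): 1763.69 + 118.67 + 225.62 + 2748.72 + 446.94 + 300.47 + 207.64 + 739.01 = 6550.76
Landed cost (A) = invoice 40398.12 + 6550.76 + duty 6672.46 = 53621.34
Supplier B (FCA):
CIF value = FCA price + origin terminal + freight + insurance = 45346.70 + 225.62 + 2748.72 + 446.94 = 48767.98
Import duty = 48767.98 × 14.6% = 7120.13
Buyer bears (B): 225.62 + 2748.72 + 446.94 + 300.47 + 207.64 + 739.01 = 4668.40
Landed cost (B) = invoice 45346.70 + 4668.40 + duty 7120.13 = 57135.23
Difference = |53621.34 − 57135.23| = 3513.89

Supplier A is cheaper by USD 3513.89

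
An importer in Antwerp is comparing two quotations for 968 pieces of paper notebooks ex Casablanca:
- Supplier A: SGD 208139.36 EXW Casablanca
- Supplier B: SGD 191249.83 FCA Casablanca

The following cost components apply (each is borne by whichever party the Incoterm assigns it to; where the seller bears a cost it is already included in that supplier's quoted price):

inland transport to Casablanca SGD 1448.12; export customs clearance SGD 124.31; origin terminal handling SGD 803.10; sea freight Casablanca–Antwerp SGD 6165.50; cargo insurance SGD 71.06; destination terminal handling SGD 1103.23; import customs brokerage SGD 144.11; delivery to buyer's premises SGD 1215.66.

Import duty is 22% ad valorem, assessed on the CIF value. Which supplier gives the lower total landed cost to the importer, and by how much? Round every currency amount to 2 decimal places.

Supplier A (EXW):
CIF value = EXW price + inland to port + export clearance + origin terminal + freight + insurance = 208139.36 + 1448.12 + 124.31 + 803.10 + 6165.50 + 71.06 = 216751.45
Import duty = 216751.45 × 22% = 47685.32
Buyer bears (A): 1448.12 + 124.31 + 803.10 + 6165.50 + 71.06 + 1103.23 + 144.11 + 1215.66 = 11075.09
Landed cost (A) = invoice 208139.36 + 11075.09 + duty 47685.32 = 266899.77
Supplier B (FCA):
CIF value = FCA price + origin terminal + freight + insurance = 191249.83 + 803.10 + 6165.50 + 71.06 = 198289.49
Import duty = 198289.49 × 22% = 43623.69
Buyer bears (B): 803.10 + 6165.50 + 71.06 + 1103.23 + 144.11 + 1215.66 = 9502.66
Landed cost (B) = invoice 191249.83 + 9502.66 + duty 43623.69 = 244376.18
Difference = |266899.77 − 244376.18| = 22523.59

Supplier B is cheaper by SGD 22523.59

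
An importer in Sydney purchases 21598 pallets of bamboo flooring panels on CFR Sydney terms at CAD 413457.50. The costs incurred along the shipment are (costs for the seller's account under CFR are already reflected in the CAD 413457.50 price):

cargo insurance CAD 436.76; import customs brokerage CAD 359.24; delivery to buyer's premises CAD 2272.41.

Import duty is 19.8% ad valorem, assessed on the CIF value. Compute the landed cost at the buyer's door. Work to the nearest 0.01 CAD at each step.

Total landed cost: CAD 498476.97

CFR: the seller pays costs through ocean freight to the destination port, but not insurance.
CIF value = CFR price + insurance = 413457.50 + 436.76 = 413894.26
Import duty = 413894.26 × 19.8% = 81951.06
Buyer bears: insurance 436.76 + brokerage 359.24 + delivery 2272.41 + duty 81951.06 = 85019.47
Landed cost = invoice 413457.50 + 85019.47 = 498476.97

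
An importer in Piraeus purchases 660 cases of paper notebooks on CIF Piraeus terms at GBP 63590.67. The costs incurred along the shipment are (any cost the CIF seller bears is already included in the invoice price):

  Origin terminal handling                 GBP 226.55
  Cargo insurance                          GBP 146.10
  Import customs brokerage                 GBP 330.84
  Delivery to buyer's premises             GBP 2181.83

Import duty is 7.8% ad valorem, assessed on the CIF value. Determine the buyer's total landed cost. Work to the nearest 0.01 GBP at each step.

CIF: the seller pays costs through ocean freight and marine insurance to the destination port.
Already in the invoice (seller's account under CIF): origin terminal, insurance — exclude.
The CIF price already equals the CIF value: 63590.67
Import duty = 63590.67 × 7.8% = 4960.07
Buyer bears: brokerage 330.84 + delivery 2181.83 + duty 4960.07 = 7472.74
Landed cost = invoice 63590.67 + 7472.74 = 71063.41

Total landed cost: GBP 71063.41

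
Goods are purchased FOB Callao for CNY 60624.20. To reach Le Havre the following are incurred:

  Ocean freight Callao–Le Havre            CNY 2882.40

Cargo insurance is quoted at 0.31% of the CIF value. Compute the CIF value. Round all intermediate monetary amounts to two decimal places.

Let C be the CIF value. C = FOB price + freight + 0.31% × C
C − 0.31% × C = 60624.20 + 2882.40
0.9969 × C = 63506.60
C = 63506.60 / 0.9969 = 63704.08
Insurance premium = 0.31% × 63704.08 = 197.48

CIF value: CNY 63704.08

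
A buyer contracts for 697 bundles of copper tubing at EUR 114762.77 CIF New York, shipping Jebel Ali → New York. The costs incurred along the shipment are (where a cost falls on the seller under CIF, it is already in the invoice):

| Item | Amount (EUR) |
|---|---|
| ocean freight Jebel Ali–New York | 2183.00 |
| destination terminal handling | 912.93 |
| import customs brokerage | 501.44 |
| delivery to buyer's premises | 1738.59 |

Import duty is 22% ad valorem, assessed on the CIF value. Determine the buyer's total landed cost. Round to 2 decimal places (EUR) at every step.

CIF: the seller pays costs through ocean freight and marine insurance to the destination port.
Already in the invoice (seller's account under CIF): freight — exclude.
The CIF price already equals the CIF value: 114762.77
Import duty = 114762.77 × 22% = 25247.81
Buyer bears: destination terminal 912.93 + brokerage 501.44 + delivery 1738.59 + duty 25247.81 = 28400.77
Landed cost = invoice 114762.77 + 28400.77 = 143163.54

Total landed cost: EUR 143163.54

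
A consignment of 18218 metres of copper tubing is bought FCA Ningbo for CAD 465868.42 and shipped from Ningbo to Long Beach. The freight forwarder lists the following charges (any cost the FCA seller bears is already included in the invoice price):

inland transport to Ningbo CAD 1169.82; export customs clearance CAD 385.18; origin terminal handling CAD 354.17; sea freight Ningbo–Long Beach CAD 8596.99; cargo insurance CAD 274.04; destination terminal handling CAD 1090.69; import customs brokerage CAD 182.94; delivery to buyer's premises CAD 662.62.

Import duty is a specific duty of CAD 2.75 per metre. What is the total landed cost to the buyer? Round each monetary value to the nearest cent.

Total landed cost: CAD 527129.37

FCA: the seller delivers export-cleared goods to the carrier; the buyer bears costs from that point.
Already in the invoice (seller's account under FCA): inland to port, export clearance — exclude.
CIF value = FCA price + origin terminal + freight + insurance = 465868.42 + 354.17 + 8596.99 + 274.04 = 475093.62
Import duty = 18218 × 2.75 = 50099.50
Buyer bears: origin terminal 354.17 + freight 8596.99 + insurance 274.04 + destination terminal 1090.69 + brokerage 182.94 + delivery 662.62 + duty 50099.50 = 61260.95
Landed cost = invoice 465868.42 + 61260.95 = 527129.37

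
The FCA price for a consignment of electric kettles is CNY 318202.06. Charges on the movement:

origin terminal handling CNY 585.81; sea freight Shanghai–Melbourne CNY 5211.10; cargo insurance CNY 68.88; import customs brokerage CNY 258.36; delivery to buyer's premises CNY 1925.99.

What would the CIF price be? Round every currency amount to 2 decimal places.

Not relevant to the conversion: brokerage, delivery — on the buyer under both terms; not part of either seller's price.
From FCA to CIF, the seller additionally bears: origin terminal, freight, insurance.
CIF price = 318202.06 + 585.81 + 5211.10 + 68.88 = 324067.85

CIF price: CNY 324067.85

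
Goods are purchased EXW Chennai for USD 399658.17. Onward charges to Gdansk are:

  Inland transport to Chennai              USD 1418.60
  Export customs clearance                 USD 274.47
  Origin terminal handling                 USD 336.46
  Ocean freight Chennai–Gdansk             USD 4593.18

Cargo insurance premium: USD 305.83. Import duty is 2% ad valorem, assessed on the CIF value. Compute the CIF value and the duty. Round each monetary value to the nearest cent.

CIF = EXW price + pre-shipment costs + freight + insurance
CIF = 399658.17 + 1418.60 + 274.47 + 336.46 + 4593.18 + 305.83 = 406586.71
Import duty = 406586.71 × 2% = 8131.73

CIF value: USD 406586.71; import duty: USD 8131.73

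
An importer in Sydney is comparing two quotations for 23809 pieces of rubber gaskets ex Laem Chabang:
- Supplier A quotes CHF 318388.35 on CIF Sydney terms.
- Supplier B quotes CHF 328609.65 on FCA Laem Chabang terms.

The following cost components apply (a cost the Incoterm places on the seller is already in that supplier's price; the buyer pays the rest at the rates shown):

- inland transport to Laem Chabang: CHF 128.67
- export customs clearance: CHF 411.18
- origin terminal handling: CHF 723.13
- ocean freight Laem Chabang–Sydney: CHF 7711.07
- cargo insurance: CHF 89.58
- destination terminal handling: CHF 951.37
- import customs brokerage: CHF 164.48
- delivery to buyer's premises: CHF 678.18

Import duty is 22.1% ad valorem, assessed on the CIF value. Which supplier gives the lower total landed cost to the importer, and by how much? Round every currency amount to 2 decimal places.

Supplier A is cheaper by CHF 22887.74

Supplier A (CIF):
The CIF price already equals the CIF value: 318388.35
Import duty = 318388.35 × 22.1% = 70363.83
Buyer bears (A): 951.37 + 164.48 + 678.18 = 1794.03
Landed cost (A) = invoice 318388.35 + 1794.03 + duty 70363.83 = 390546.21
Supplier B (FCA):
CIF value = FCA price + origin terminal + freight + insurance = 328609.65 + 723.13 + 7711.07 + 89.58 = 337133.43
Import duty = 337133.43 × 22.1% = 74506.49
Buyer bears (B): 723.13 + 7711.07 + 89.58 + 951.37 + 164.48 + 678.18 = 10317.81
Landed cost (B) = invoice 328609.65 + 10317.81 + duty 74506.49 = 413433.95
Difference = |390546.21 − 413433.95| = 22887.74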